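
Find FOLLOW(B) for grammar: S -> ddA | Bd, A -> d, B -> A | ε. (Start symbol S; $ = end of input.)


$ ∈ FOLLOW(S). For each A -> αBβ: add FIRST(β)\{ε} to FOLLOW(B); if β nullable, add FOLLOW(A).
FOLLOW(B) = {d}


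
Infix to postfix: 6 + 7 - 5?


Left to right (same or higher precedence on left)
Postfix: 6 7 + 5 -


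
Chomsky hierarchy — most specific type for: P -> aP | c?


Right-linear: every RHS is a terminal or a terminal followed by one nonterminal
Classification: Type 3 (Regular)


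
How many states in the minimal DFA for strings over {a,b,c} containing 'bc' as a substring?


KMP-style automaton: 2 progress states + 1 absorbing accept = 3
Minimal DFA: 3 states


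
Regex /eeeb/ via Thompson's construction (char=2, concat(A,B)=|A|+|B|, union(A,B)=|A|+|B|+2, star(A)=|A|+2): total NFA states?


Syntax tree has 4 char leaf(s), 0 union(s), 0 star(s)
chars contribute 4×2 = 8; each union adds +2; each star adds +2
Total: 8 + 0 + 0 = 8 states


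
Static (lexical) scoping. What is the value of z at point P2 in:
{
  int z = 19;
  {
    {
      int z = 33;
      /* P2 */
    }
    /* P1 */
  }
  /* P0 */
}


z declared in the same block as P2
z = 33


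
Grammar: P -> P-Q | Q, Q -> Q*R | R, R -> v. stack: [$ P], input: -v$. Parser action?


shift '-' to continue P -> P-Q
Action: shift


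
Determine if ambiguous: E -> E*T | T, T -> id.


precedence layered via separate nonterminal T: deterministic
Unambiguous


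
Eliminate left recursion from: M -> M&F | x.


Left-recursive alternatives: M&F; non-recursive: x
Introduce M': M -> xM', M' -> &FM' | ε


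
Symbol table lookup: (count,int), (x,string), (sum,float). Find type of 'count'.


Lookup 'count' → type int


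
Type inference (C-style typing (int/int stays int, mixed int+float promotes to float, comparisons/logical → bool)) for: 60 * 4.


Operand types: int * int
Rule: mixed int/float promotes to float; int/int stays int
Result type: int


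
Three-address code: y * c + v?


Break into single-operator statements:
t1 = y * c
t2 = t1 + v


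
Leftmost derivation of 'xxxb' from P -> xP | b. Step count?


Derivation: P => xP => xxP => xxxP => xxxb
Steps: 4


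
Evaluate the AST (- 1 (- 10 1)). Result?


Evaluate inner: (- 10 1) = 9
Evaluate root: (- 1 9) = -8
Result: -8


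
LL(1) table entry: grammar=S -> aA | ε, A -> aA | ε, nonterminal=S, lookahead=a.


For [S, a]: 'a' ∈ FIRST(aA)
Entry: S -> aA


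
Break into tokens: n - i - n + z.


Scan left to right, longest-match per lexeme
Tokens: ID(n), OP(-), ID(i), OP(-), ID(n), OP(+), ID(z)


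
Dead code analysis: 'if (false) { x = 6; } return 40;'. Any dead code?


condition is constant false, so the whole block is unreachable
Dead: 'if (false) { x = 6; }'


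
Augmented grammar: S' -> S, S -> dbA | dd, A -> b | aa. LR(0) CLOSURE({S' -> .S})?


Start: S' -> .S
For each item with dot before a nonterminal B, add B -> .γ for every B-production
Closure: [S' -> .S, S -> .dbA, S -> .dd]


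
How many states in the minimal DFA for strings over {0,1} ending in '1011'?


Track the longest suffix of input matching a prefix of '1011': 5 classes (prefixes of length 0..4)
Minimal DFA: 5 states


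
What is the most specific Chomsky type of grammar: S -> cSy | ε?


Single nonterminal LHS, but c^n y^n is not regular
Classification: Type 2 (Context-Free)


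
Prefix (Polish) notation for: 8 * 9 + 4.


left-to-right (same/higher precedence on left): tree is (+ (* 8 9) 4)
Prefix: + * 8 9 4


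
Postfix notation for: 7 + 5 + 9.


Left to right (same or higher precedence on left)
Postfix: 7 5 + 9 +


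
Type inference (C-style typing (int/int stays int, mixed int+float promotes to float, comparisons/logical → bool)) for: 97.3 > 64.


Operand types: float > int
Rule: comparison yields bool
Result type: bool


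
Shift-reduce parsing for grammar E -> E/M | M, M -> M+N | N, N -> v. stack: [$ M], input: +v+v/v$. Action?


shift '+' to continue M -> M+N
Action: shift


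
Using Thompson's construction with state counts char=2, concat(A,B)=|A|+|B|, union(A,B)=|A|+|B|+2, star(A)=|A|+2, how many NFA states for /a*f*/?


Syntax tree has 2 char leaf(s), 0 union(s), 2 star(s)
chars contribute 2×2 = 4; each union adds +2; each star adds +2
Total: 4 + 0 + 4 = 8 states


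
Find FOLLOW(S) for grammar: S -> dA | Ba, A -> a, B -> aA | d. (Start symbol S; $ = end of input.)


$ ∈ FOLLOW(S). For each A -> αBβ: add FIRST(β)\{ε} to FOLLOW(B); if β nullable, add FOLLOW(A).
FOLLOW(S) = {$}


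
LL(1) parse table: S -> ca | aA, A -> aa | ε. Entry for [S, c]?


For [S, c]: 'c' ∈ FIRST(ca)
Entry: S -> ca


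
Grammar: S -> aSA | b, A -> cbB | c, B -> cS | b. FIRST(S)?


Per alternative of S: FIRST(aSA) = {a}; FIRST(b) = {b}
FIRST(S) = {a, b}


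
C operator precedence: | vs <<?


'<<' is shift (level 8); '|' is bitwise OR (level 3)
Higher level binds tighter
'<<' has higher precedence than '|'


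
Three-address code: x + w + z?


Break into single-operator statements:
t1 = x + w
t2 = t1 + z


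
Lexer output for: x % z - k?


Scan left to right, longest-match per lexeme
Tokens: ID(x), OP(%), ID(z), OP(-), ID(k)


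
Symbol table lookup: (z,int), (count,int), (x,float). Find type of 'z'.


Lookup 'z' → type int


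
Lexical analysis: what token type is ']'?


Pattern: delimiter/punctuation
Type: PUNCTUATION


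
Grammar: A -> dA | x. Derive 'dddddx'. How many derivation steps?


Derivation: A => dA => ddA => dddA => ddddA => dddddA => dddddx
Steps: 6


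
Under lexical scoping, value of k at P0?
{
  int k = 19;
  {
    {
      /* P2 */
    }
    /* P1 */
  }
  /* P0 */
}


k declared in the same block as P0
k = 19


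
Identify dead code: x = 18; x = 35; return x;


first assignment to x is overwritten before any read
Dead: 'x = 18'


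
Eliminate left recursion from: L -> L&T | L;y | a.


Left-recursive alternatives: L&T, L;y; non-recursive: a
Introduce L': L -> aL', L' -> &TL' | ;yL' | ε


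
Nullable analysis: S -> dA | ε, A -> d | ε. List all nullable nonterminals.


A nonterminal is nullable iff some alternative derives ε (directly, or every symbol in it is nullable)
Nullable: {A, S}


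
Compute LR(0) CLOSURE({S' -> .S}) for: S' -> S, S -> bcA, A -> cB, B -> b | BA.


Start: S' -> .S
For each item with dot before a nonterminal B, add B -> .γ for every B-production
Closure: [S' -> .S, S -> .bcA]


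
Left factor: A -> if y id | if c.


Common prefix: 'if'
Factored: A -> if A', A' -> y id | c


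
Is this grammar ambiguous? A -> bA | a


right-linear, alternatives start with distinct terminals 'b' vs 'a': unique leftmost derivation
Unambiguous


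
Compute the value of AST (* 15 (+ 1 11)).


Evaluate inner: (+ 1 11) = 12
Evaluate root: (* 15 12) = 180
Result: 180


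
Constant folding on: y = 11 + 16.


11 + 16 = 27 at compile time
Optimized: y = 27


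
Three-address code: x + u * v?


Break into single-operator statements:
t1 = u * v
t2 = x + t1


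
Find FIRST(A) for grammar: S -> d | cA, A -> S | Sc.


Per alternative of A: FIRST(S) = {c, d}; FIRST(Sc) = {c, d}
FIRST(A) = {c, d}


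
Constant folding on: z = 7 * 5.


7 * 5 = 35 at compile time
Optimized: z = 35


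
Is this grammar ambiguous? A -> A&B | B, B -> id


precedence layered via separate nonterminal B: deterministic
Unambiguous


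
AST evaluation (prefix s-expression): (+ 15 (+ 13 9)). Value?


Evaluate inner: (+ 13 9) = 22
Evaluate root: (+ 15 22) = 37
Result: 37


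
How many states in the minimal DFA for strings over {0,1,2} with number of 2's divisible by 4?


Track (count of 2) mod 4: states 0..3, accept at 0
Minimal DFA: 4 states


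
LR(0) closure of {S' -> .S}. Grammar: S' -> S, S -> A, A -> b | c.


Start: S' -> .S
For each item with dot before a nonterminal B, add B -> .γ for every B-production
Closure: [S' -> .S, S -> .A, A -> .b, A -> .c]


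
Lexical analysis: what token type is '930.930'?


Pattern: digits with a decimal point
Type: FLOAT_LITERAL


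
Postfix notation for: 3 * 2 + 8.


Left to right (same or higher precedence on left)
Postfix: 3 2 * 8 +


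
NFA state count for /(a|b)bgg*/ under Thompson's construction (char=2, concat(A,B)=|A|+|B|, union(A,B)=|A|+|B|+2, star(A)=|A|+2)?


Syntax tree has 5 char leaf(s), 1 union(s), 1 star(s)
chars contribute 5×2 = 10; each union adds +2; each star adds +2
Total: 10 + 2 + 2 = 14 states


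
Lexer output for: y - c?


Scan left to right, longest-match per lexeme
Tokens: ID(y), OP(-), ID(c)


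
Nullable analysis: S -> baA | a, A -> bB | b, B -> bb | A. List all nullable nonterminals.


A nonterminal is nullable iff some alternative derives ε (directly, or every symbol in it is nullable)
Nullable: {}


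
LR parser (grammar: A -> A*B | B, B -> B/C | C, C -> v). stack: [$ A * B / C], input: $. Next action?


handle 'B/C' on top
Action: reduce (B -> B/C)


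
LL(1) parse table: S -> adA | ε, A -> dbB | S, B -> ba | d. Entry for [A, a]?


For [A, a]: 'a' ∈ FIRST(S)
Entry: A -> S


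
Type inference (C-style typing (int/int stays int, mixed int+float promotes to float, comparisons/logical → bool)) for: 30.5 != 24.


Operand types: float != int
Rule: comparison yields bool
Result type: bool


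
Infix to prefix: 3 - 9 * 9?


'*' binds tighter: tree is (- 3 (* 9 9))
Prefix: - 3 * 9 9


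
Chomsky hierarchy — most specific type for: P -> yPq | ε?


Single nonterminal LHS, but y^n q^n is not regular
Classification: Type 2 (Context-Free)


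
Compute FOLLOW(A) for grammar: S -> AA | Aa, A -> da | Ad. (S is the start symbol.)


$ ∈ FOLLOW(S). For each A -> αBβ: add FIRST(β)\{ε} to FOLLOW(B); if β nullable, add FOLLOW(A).
FOLLOW(A) = {$, a, d}


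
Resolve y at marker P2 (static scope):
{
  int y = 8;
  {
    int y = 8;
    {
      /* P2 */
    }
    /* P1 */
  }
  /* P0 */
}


P2's block does not declare y; resolves to the enclosing declaration at depth 1
y = 8


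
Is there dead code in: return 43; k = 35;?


statement follows a return and is unreachable
Dead: 'k = 35'


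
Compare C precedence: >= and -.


'-' is additive (level 9); '>=' is relational (level 7)
Higher level binds tighter
'-' has higher precedence than '>='


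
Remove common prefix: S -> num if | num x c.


Common prefix: 'num'
Factored: S -> num S', S' -> if | x c


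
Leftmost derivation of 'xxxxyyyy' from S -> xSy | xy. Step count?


Derivation: S => xSy => xxSyy => xxxSyyy => xxxxyyyy
Steps: 4


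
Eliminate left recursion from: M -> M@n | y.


Left-recursive alternatives: M@n; non-recursive: y
Introduce M': M -> yM', M' -> @nM' | ε


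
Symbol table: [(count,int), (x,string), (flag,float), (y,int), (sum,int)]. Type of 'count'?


Lookup 'count' → type int


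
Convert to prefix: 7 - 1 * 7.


'*' binds tighter: tree is (- 7 (* 1 7))
Prefix: - 7 * 1 7


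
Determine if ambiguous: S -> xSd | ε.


balanced x^n…d^n: each string has a unique parse
Unambiguous


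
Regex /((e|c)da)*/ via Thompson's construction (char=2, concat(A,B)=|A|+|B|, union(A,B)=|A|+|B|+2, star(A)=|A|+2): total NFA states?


Syntax tree has 4 char leaf(s), 1 union(s), 1 star(s)
chars contribute 4×2 = 8; each union adds +2; each star adds +2
Total: 8 + 2 + 2 = 12 states


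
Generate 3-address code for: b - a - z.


Break into single-operator statements:
t1 = b - a
t2 = t1 - z


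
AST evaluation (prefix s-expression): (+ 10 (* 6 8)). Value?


Evaluate inner: (* 6 8) = 48
Evaluate root: (+ 10 48) = 58
Result: 58


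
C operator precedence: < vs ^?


'<' is relational (level 7); '^' is bitwise XOR (level 4)
Higher level binds tighter
'<' has higher precedence than '^'


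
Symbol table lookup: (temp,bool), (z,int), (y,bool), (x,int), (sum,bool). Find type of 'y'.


Lookup 'y' → type bool


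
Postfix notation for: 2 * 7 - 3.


Left to right (same or higher precedence on left)
Postfix: 2 7 * 3 -


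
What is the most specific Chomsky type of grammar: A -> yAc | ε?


Single nonterminal LHS, but y^n c^n is not regular
Classification: Type 2 (Context-Free)


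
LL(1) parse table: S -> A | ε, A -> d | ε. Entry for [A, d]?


For [A, d]: 'd' ∈ FIRST(d)
Entry: A -> d


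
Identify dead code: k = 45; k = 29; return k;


first assignment to k is overwritten before any read
Dead: 'k = 45'


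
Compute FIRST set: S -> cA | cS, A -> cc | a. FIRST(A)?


Per alternative of A: FIRST(cc) = {c}; FIRST(a) = {a}
FIRST(A) = {a, c}


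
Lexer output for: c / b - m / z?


Scan left to right, longest-match per lexeme
Tokens: ID(c), OP(/), ID(b), OP(-), ID(m), OP(/), ID(z)


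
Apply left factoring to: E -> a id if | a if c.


Common prefix: 'a'
Factored: E -> a E', E' -> id if | if c


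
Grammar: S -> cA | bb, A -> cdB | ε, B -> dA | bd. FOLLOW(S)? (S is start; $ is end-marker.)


$ ∈ FOLLOW(S). For each A -> αBβ: add FIRST(β)\{ε} to FOLLOW(B); if β nullable, add FOLLOW(A).
FOLLOW(S) = {$}


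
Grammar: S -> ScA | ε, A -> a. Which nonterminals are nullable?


A nonterminal is nullable iff some alternative derives ε (directly, or every symbol in it is nullable)
Nullable: {S}


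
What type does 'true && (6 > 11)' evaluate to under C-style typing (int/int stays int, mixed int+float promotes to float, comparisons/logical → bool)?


Operand types: bool && bool
Rule: logical operators take bool operands and yield bool
Result type: bool


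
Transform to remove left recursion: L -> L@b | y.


Left-recursive alternatives: L@b; non-recursive: y
Introduce L': L -> yL', L' -> @bL' | ε


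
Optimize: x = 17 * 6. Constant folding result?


17 * 6 = 102 at compile time
Optimized: x = 102


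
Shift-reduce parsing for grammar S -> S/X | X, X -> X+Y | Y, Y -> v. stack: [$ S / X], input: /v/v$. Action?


handle 'S/X' on top; lookahead ∈ FOLLOW(S) = {/, $}
Action: reduce (S -> S/X)


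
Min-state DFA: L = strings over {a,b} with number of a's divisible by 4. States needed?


Track (count of a) mod 4: states 0..3, accept at 0
Minimal DFA: 4 states


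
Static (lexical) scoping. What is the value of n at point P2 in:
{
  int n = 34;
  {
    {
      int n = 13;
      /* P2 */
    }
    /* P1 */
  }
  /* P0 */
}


n declared in the same block as P2
n = 13


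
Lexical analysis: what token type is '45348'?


Pattern: digits only
Type: INTEGER_LITERAL


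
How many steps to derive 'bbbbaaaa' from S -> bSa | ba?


Derivation: S => bSa => bbSaa => bbbSaaa => bbbbaaaa
Steps: 4


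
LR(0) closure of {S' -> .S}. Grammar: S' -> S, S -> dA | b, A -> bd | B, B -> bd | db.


Start: S' -> .S
For each item with dot before a nonterminal B, add B -> .γ for every B-production
Closure: [S' -> .S, S -> .dA, S -> .b]


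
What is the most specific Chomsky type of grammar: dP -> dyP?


LHS has context (more than one symbol) and |LHS| ≤ |RHS|
Classification: Type 1 (Context-Sensitive)


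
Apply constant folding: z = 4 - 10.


4 - 10 = -6 at compile time
Optimized: z = -6


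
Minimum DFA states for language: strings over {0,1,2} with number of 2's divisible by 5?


Track (count of 2) mod 5: states 0..4, accept at 0
Minimal DFA: 5 states


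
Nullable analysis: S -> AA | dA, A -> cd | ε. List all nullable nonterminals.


A nonterminal is nullable iff some alternative derives ε (directly, or every symbol in it is nullable)
Nullable: {A, S}


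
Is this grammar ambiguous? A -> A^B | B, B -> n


precedence layered via separate nonterminal B: deterministic
Unambiguous


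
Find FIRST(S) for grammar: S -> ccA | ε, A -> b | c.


Per alternative of S: FIRST(ccA) = {c}; FIRST(ε) = {ε}
FIRST(S) = {c, ε}


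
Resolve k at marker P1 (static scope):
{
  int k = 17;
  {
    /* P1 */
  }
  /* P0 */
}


P1's block does not declare k; resolves to the enclosing declaration at depth 0
k = 17


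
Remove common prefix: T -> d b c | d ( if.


Common prefix: 'd'
Factored: T -> d T', T' -> b c | ( if


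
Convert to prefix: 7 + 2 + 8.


left-to-right (same/higher precedence on left): tree is (+ (+ 7 2) 8)
Prefix: + + 7 2 8


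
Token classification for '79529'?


Pattern: digits only
Type: INTEGER_LITERAL


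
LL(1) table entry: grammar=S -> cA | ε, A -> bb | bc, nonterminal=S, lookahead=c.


For [S, c]: 'c' ∈ FIRST(cA)
Entry: S -> cA


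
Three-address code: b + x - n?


Break into single-operator statements:
t1 = b + x
t2 = t1 - n


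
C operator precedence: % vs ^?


'%' is multiplicative (level 10); '^' is bitwise XOR (level 4)
Higher level binds tighter
'%' has higher precedence than '^'


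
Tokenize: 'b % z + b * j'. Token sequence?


Scan left to right, longest-match per lexeme
Tokens: ID(b), OP(%), ID(z), OP(+), ID(b), OP(*), ID(j)


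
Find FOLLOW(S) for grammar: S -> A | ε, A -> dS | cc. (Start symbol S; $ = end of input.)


$ ∈ FOLLOW(S). For each A -> αBβ: add FIRST(β)\{ε} to FOLLOW(B); if β nullable, add FOLLOW(A).
FOLLOW(S) = {$}


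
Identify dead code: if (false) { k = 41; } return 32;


condition is constant false, so the whole block is unreachable
Dead: 'if (false) { k = 41; }'


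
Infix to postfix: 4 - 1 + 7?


Left to right (same or higher precedence on left)
Postfix: 4 1 - 7 +


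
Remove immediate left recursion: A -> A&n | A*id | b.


Left-recursive alternatives: A&n, A*id; non-recursive: b
Introduce A': A -> bA', A' -> &nA' | *idA' | ε


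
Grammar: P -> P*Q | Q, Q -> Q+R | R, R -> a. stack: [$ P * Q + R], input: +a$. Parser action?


handle 'Q+R' on top
Action: reduce (Q -> Q+R)


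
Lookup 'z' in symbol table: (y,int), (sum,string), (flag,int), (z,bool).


Lookup 'z' → type bool


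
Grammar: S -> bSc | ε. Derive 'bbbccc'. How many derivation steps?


Derivation: S => bSc => bbScc => bbbSccc => bbbccc
Steps: 4


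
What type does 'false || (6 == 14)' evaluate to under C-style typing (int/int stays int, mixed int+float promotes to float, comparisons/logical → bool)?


Operand types: bool || bool
Rule: logical operators take bool operands and yield bool
Result type: bool


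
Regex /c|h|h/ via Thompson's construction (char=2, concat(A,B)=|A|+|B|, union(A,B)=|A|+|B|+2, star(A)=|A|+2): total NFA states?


Syntax tree has 3 char leaf(s), 2 union(s), 0 star(s)
chars contribute 3×2 = 6; each union adds +2; each star adds +2
Total: 6 + 4 + 0 = 10 states


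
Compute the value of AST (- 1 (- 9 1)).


Evaluate inner: (- 9 1) = 8
Evaluate root: (- 1 8) = -7
Result: -7


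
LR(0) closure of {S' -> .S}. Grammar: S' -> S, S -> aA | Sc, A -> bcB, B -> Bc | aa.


Start: S' -> .S
For each item with dot before a nonterminal B, add B -> .γ for every B-production
Closure: [S' -> .S, S -> .aA, S -> .Sc]


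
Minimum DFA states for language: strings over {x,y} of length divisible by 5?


Track length mod 5: states 0..4, accept at 0
Minimal DFA: 5 states


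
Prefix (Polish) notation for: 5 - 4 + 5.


left-to-right (same/higher precedence on left): tree is (+ (- 5 4) 5)
Prefix: + - 5 4 5


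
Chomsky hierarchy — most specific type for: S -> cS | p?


Right-linear: every RHS is a terminal or a terminal followed by one nonterminal
Classification: Type 3 (Regular)


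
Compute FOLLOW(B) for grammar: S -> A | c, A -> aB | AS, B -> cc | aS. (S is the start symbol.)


$ ∈ FOLLOW(S). For each A -> αBβ: add FIRST(β)\{ε} to FOLLOW(B); if β nullable, add FOLLOW(A).
FOLLOW(B) = {$, a, c}


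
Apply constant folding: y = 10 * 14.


10 * 14 = 140 at compile time
Optimized: y = 140


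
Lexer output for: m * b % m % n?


Scan left to right, longest-match per lexeme
Tokens: ID(m), OP(*), ID(b), OP(%), ID(m), OP(%), ID(n)


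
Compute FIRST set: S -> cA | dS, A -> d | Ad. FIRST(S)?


Per alternative of S: FIRST(cA) = {c}; FIRST(dS) = {d}
FIRST(S) = {c, d}


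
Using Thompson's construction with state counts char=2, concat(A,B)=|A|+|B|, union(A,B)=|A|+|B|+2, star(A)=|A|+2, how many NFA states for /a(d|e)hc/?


Syntax tree has 5 char leaf(s), 1 union(s), 0 star(s)
chars contribute 5×2 = 10; each union adds +2; each star adds +2
Total: 10 + 2 + 0 = 12 states


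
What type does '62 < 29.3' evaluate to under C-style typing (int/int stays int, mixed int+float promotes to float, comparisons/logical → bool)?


Operand types: int < float
Rule: comparison yields bool
Result type: bool


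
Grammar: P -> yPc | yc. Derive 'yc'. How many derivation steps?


Derivation: P => yc
Steps: 1


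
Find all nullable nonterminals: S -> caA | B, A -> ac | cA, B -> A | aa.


A nonterminal is nullable iff some alternative derives ε (directly, or every symbol in it is nullable)
Nullable: {}


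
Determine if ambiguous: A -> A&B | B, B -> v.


precedence layered via separate nonterminal B: deterministic
Unambiguous


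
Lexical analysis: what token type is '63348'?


Pattern: digits only
Type: INTEGER_LITERAL


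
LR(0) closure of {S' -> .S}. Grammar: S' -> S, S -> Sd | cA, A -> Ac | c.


Start: S' -> .S
For each item with dot before a nonterminal B, add B -> .γ for every B-production
Closure: [S' -> .S, S -> .Sd, S -> .cA]


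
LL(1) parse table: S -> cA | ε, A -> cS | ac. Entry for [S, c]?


For [S, c]: 'c' ∈ FIRST(cA)
Entry: S -> cA


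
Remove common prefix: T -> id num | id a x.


Common prefix: 'id'
Factored: T -> id T', T' -> num | a x


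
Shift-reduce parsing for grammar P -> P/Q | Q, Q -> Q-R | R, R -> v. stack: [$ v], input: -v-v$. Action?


'v' on top is the handle for R -> v
Action: reduce (R -> v)


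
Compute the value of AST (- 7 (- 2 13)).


Evaluate inner: (- 2 13) = -11
Evaluate root: (- 7 -11) = 18
Result: 18


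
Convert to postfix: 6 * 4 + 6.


Left to right (same or higher precedence on left)
Postfix: 6 4 * 6 +


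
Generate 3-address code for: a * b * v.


Break into single-operator statements:
t1 = a * b
t2 = t1 * v


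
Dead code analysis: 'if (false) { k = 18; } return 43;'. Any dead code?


condition is constant false, so the whole block is unreachable
Dead: 'if (false) { k = 18; }'


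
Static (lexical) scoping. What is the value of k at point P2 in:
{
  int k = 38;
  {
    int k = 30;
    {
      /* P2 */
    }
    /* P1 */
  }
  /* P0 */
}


P2's block does not declare k; resolves to the enclosing declaration at depth 1
k = 30


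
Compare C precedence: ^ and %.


'%' is multiplicative (level 10); '^' is bitwise XOR (level 4)
Higher level binds tighter
'%' has higher precedence than '^'


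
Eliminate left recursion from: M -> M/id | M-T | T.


Left-recursive alternatives: M/id, M-T; non-recursive: T
Introduce M': M -> TM', M' -> /idM' | -TM' | ε


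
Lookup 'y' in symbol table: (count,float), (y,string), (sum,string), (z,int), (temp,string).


Lookup 'y' → type string


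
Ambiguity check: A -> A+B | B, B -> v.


precedence layered via separate nonterminal B: deterministic
Unambiguous


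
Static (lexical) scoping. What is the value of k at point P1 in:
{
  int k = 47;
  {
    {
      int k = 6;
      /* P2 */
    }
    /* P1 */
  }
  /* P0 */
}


P1's block does not declare k; resolves to the enclosing declaration at depth 0
k = 47


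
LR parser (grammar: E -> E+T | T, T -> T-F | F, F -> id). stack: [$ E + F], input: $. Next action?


'F' (not preceded by T-) is the handle for T -> F
Action: reduce (T -> F)


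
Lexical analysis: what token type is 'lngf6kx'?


Pattern: letter/underscore followed by alphanumerics, not a keyword
Type: IDENTIFIER


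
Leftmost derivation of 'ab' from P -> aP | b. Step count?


Derivation: P => aP => ab
Steps: 2


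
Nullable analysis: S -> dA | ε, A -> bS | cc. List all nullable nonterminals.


A nonterminal is nullable iff some alternative derives ε (directly, or every symbol in it is nullable)
Nullable: {S}


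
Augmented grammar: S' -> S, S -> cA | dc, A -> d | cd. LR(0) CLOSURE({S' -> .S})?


Start: S' -> .S
For each item with dot before a nonterminal B, add B -> .γ for every B-production
Closure: [S' -> .S, S -> .cA, S -> .dc]


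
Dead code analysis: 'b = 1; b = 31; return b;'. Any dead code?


first assignment to b is overwritten before any read
Dead: 'b = 1'


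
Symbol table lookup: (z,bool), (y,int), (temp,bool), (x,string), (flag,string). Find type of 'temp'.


Lookup 'temp' → type bool


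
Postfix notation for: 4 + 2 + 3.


Left to right (same or higher precedence on left)
Postfix: 4 2 + 3 +


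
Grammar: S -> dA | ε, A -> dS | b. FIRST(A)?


Per alternative of A: FIRST(dS) = {d}; FIRST(b) = {b}
FIRST(A) = {b, d}


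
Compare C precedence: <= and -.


'-' is additive (level 9); '<=' is relational (level 7)
Higher level binds tighter
'-' has higher precedence than '<='


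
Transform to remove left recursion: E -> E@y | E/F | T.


Left-recursive alternatives: E@y, E/F; non-recursive: T
Introduce E': E -> TE', E' -> @yE' | /FE' | ε


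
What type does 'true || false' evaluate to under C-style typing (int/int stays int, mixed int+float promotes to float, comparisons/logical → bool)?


Operand types: bool || bool
Rule: logical operators take bool operands and yield bool
Result type: bool


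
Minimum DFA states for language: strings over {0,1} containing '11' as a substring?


KMP-style automaton: 2 progress states + 1 absorbing accept = 3
Minimal DFA: 3 states


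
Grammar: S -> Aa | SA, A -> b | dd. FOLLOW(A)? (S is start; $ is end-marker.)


$ ∈ FOLLOW(S). For each A -> αBβ: add FIRST(β)\{ε} to FOLLOW(B); if β nullable, add FOLLOW(A).
FOLLOW(A) = {$, a, b, d}


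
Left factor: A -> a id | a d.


Common prefix: 'a'
Factored: A -> a A', A' -> id | d


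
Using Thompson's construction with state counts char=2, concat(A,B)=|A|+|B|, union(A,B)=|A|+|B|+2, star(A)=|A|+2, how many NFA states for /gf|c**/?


Syntax tree has 3 char leaf(s), 1 union(s), 2 star(s)
chars contribute 3×2 = 6; each union adds +2; each star adds +2
Total: 6 + 2 + 4 = 12 states


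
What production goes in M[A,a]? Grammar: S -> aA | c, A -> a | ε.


For [A, a]: 'a' ∈ FIRST(a)
Entry: A -> a


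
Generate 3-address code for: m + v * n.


Break into single-operator statements:
t1 = v * n
t2 = m + t1


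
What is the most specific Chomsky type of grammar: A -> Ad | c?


Left-linear: every RHS is a terminal or one nonterminal followed by a terminal
Classification: Type 3 (Regular)


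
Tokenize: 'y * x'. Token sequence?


Scan left to right, longest-match per lexeme
Tokens: ID(y), OP(*), ID(x)


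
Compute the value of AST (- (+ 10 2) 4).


Evaluate inner: (+ 10 2) = 12
Evaluate root: (- 12 4) = 8
Result: 8


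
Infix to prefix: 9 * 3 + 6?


left-to-right (same/higher precedence on left): tree is (+ (* 9 3) 6)
Prefix: + * 9 3 6


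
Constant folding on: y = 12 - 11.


12 - 11 = 1 at compile time
Optimized: y = 1


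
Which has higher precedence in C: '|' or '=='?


'==' is equality (level 6); '|' is bitwise OR (level 3)
Higher level binds tighter
'==' has higher precedence than '|'


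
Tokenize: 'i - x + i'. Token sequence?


Scan left to right, longest-match per lexeme
Tokens: ID(i), OP(-), ID(x), OP(+), ID(i)


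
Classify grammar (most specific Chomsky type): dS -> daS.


LHS has context (more than one symbol) and |LHS| ≤ |RHS|
Classification: Type 1 (Context-Sensitive)


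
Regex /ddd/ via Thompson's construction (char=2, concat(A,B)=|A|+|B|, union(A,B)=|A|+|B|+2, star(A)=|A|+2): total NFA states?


Syntax tree has 3 char leaf(s), 0 union(s), 0 star(s)
chars contribute 3×2 = 6; each union adds +2; each star adds +2
Total: 6 + 0 + 0 = 6 states


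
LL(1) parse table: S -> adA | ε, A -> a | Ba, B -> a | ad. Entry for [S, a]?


For [S, a]: 'a' ∈ FIRST(adA)
Entry: S -> adA


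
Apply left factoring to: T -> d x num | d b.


Common prefix: 'd'
Factored: T -> d T', T' -> x num | b


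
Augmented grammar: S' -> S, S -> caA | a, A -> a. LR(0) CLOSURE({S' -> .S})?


Start: S' -> .S
For each item with dot before a nonterminal B, add B -> .γ for every B-production
Closure: [S' -> .S, S -> .caA, S -> .a]


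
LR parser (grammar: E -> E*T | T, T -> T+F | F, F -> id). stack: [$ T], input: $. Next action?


lookahead ∉ {+} so T won't extend; reduce E -> T
Action: reduce (E -> T)


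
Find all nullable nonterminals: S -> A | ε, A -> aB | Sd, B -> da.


A nonterminal is nullable iff some alternative derives ε (directly, or every symbol in it is nullable)
Nullable: {S}


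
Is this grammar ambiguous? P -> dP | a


right-linear, alternatives start with distinct terminals 'd' vs 'a': unique leftmost derivation
Unambiguous


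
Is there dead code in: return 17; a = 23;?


statement follows a return and is unreachable
Dead: 'a = 23'


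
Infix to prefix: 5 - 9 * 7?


'*' binds tighter: tree is (- 5 (* 9 7))
Prefix: - 5 * 9 7


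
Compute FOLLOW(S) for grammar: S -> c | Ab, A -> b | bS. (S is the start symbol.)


$ ∈ FOLLOW(S). For each A -> αBβ: add FIRST(β)\{ε} to FOLLOW(B); if β nullable, add FOLLOW(A).
FOLLOW(S) = {$, b}


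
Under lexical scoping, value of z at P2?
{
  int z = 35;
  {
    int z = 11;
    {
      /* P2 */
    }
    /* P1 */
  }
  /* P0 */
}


P2's block does not declare z; resolves to the enclosing declaration at depth 1
z = 11


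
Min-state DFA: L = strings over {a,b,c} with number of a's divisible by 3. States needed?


Track (count of a) mod 3: states 0..2, accept at 0
Minimal DFA: 3 states


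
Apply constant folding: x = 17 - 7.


17 - 7 = 10 at compile time
Optimized: x = 10


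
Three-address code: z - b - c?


Break into single-operator statements:
t1 = z - b
t2 = t1 - c


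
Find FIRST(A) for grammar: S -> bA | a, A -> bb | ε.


Per alternative of A: FIRST(bb) = {b}; FIRST(ε) = {ε}
FIRST(A) = {b, ε}


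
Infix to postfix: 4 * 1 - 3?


Left to right (same or higher precedence on left)
Postfix: 4 1 * 3 -


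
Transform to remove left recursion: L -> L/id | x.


Left-recursive alternatives: L/id; non-recursive: x
Introduce L': L -> xL', L' -> /idL' | ε


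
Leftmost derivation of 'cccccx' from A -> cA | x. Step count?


Derivation: A => cA => ccA => cccA => ccccA => cccccA => cccccx
Steps: 6


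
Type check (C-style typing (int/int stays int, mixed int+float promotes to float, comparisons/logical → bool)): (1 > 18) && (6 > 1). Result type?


Operand types: bool && bool
Rule: logical operators take bool operands and yield bool
Result type: bool


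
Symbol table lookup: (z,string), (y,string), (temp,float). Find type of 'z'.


Lookup 'z' → type string


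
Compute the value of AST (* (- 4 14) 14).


Evaluate inner: (- 4 14) = -10
Evaluate root: (* -10 14) = -140
Result: -140


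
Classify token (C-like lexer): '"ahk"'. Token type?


Pattern: double-quoted sequence
Type: STRING_LITERAL


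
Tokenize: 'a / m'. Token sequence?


Scan left to right, longest-match per lexeme
Tokens: ID(a), OP(/), ID(m)


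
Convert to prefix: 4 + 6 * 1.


'*' binds tighter: tree is (+ 4 (* 6 1))
Prefix: + 4 * 6 1


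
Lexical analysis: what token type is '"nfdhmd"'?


Pattern: double-quoted sequence
Type: STRING_LITERAL


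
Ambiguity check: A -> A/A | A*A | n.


'n/n*n' has two parse trees (no precedence encoded between / and *)
Ambiguous


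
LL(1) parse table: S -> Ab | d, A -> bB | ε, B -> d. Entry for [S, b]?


For [S, b]: 'b' ∈ FIRST(Ab)
Entry: S -> Ab


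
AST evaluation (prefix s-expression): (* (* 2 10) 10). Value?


Evaluate inner: (* 2 10) = 20
Evaluate root: (* 20 10) = 200
Result: 200


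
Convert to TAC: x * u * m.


Break into single-operator statements:
t1 = x * u
t2 = t1 * m


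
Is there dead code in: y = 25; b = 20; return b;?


y is assigned but never read
Dead: 'y = 25'


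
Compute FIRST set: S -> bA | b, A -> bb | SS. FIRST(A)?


Per alternative of A: FIRST(bb) = {b}; FIRST(SS) = {b}
FIRST(A) = {b}


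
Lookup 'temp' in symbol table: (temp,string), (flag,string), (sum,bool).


Lookup 'temp' → type string


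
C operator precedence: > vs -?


'-' is additive (level 9); '>' is relational (level 7)
Higher level binds tighter
'-' has higher precedence than '>'


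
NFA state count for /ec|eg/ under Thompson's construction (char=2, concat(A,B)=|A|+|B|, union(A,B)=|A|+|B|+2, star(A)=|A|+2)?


Syntax tree has 4 char leaf(s), 1 union(s), 0 star(s)
chars contribute 4×2 = 8; each union adds +2; each star adds +2
Total: 8 + 2 + 0 = 10 states


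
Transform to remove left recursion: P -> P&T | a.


Left-recursive alternatives: P&T; non-recursive: a
Introduce P': P -> aP', P' -> &TP' | ε


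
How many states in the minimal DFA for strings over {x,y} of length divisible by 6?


Track length mod 6: states 0..5, accept at 0
Minimal DFA: 6 states


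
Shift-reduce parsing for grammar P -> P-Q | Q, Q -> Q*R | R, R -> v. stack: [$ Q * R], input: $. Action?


handle 'Q*R' on top
Action: reduce (Q -> Q*R)


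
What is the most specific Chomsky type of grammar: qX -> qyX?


LHS has context (more than one symbol) and |LHS| ≤ |RHS|
Classification: Type 1 (Context-Sensitive)


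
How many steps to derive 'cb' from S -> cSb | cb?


Derivation: S => cb
Steps: 1


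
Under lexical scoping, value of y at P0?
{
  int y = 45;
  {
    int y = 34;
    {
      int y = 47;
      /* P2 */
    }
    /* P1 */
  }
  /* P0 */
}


y declared in the same block as P0
y = 45


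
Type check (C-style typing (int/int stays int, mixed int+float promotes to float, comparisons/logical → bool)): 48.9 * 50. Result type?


Operand types: float * int
Rule: mixed int/float promotes to float; int/int stays int
Result type: float


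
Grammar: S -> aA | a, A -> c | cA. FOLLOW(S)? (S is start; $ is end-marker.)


$ ∈ FOLLOW(S). For each A -> αBβ: add FIRST(β)\{ε} to FOLLOW(B); if β nullable, add FOLLOW(A).
FOLLOW(S) = {$}


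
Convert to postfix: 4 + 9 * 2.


* has higher precedence, evaluate 9*2 first
Postfix: 4 9 2 * +


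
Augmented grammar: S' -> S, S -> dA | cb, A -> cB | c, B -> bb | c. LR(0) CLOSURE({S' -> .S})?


Start: S' -> .S
For each item with dot before a nonterminal B, add B -> .γ for every B-production
Closure: [S' -> .S, S -> .dA, S -> .cb]


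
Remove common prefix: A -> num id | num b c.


Common prefix: 'num'
Factored: A -> num A', A' -> id | b c


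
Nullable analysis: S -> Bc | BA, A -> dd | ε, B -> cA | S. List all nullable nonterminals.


A nonterminal is nullable iff some alternative derives ε (directly, or every symbol in it is nullable)
Nullable: {A}


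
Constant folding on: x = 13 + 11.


13 + 11 = 24 at compile time
Optimized: x = 24


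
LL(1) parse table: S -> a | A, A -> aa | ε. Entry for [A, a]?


For [A, a]: 'a' ∈ FIRST(aa)
Entry: A -> aa


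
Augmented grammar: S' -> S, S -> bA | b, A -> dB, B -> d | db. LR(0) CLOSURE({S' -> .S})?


Start: S' -> .S
For each item with dot before a nonterminal B, add B -> .γ for every B-production
Closure: [S' -> .S, S -> .bA, S -> .b]


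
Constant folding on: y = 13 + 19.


13 + 19 = 32 at compile time
Optimized: y = 32


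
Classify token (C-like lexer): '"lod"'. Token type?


Pattern: double-quoted sequence
Type: STRING_LITERAL


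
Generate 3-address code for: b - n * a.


Break into single-operator statements:
t1 = n * a
t2 = b - t1


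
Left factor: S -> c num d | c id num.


Common prefix: 'c'
Factored: S -> c S', S' -> num d | id num


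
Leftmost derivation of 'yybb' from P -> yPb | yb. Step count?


Derivation: P => yPb => yybb
Steps: 2


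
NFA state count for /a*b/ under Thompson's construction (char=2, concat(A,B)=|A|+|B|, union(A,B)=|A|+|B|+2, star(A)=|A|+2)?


Syntax tree has 2 char leaf(s), 0 union(s), 1 star(s)
chars contribute 2×2 = 4; each union adds +2; each star adds +2
Total: 4 + 0 + 2 = 6 states


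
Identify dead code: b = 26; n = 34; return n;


b is assigned but never read
Dead: 'b = 26'


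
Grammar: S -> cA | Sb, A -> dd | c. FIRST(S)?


Per alternative of S: FIRST(cA) = {c}; FIRST(Sb) = {c}
FIRST(S) = {c}


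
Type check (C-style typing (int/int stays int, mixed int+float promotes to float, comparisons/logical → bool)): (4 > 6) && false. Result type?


Operand types: bool && bool
Rule: logical operators take bool operands and yield bool
Result type: bool


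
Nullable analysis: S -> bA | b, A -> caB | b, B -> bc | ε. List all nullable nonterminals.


A nonterminal is nullable iff some alternative derives ε (directly, or every symbol in it is nullable)
Nullable: {B}


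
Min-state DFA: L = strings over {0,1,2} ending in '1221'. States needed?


Track the longest suffix of input matching a prefix of '1221': 5 classes (prefixes of length 0..4)
Minimal DFA: 5 states


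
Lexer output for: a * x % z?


Scan left to right, longest-match per lexeme
Tokens: ID(a), OP(*), ID(x), OP(%), ID(z)


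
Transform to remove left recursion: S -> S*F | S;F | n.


Left-recursive alternatives: S*F, S;F; non-recursive: n
Introduce S': S -> nS', S' -> *FS' | ;FS' | ε


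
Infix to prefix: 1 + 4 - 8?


left-to-right (same/higher precedence on left): tree is (- (+ 1 4) 8)
Prefix: - + 1 4 8


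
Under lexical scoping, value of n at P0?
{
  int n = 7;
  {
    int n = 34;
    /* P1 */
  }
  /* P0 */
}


n declared in the same block as P0
n = 7


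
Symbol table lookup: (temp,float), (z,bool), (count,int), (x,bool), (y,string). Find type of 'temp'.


Lookup 'temp' → type float


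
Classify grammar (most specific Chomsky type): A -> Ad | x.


Left-linear: every RHS is a terminal or one nonterminal followed by a terminal
Classification: Type 3 (Regular)


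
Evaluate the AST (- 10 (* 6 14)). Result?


Evaluate inner: (* 6 14) = 84
Evaluate root: (- 10 84) = -74
Result: -74


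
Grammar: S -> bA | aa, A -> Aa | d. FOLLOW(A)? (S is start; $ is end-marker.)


$ ∈ FOLLOW(S). For each A -> αBβ: add FIRST(β)\{ε} to FOLLOW(B); if β nullable, add FOLLOW(A).
FOLLOW(A) = {$, a}


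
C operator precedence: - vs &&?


'-' is additive (level 9); '&&' is logical AND (level 2)
Higher level binds tighter
'-' has higher precedence than '&&'


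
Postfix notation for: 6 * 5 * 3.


Left to right (same or higher precedence on left)
Postfix: 6 5 * 3 *


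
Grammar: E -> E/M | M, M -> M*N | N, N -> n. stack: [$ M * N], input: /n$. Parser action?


handle 'M*N' on top
Action: reduce (M -> M*N)


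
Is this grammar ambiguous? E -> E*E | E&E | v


'v*v&v' has two parse trees (no precedence encoded between * and &)
Ambiguous


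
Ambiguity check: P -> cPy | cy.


balanced c^n…y^n: each string has a unique parse
Unambiguous


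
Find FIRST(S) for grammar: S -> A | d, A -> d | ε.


Per alternative of S: FIRST(A) = {d, ε}; FIRST(d) = {d}
FIRST(S) = {d, ε}
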